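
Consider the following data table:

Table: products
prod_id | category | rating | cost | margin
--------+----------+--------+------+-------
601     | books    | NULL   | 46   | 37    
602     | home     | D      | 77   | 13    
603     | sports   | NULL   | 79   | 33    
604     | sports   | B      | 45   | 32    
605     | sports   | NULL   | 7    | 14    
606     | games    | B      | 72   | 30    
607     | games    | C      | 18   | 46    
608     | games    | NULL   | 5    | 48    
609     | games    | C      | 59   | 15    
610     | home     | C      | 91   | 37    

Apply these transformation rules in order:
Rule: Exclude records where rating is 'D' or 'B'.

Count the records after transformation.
7

Step 1: Count records to exclude
  - 1 (D) + 2 (B) = 3 records
Step 2: Total records: 10
Step 3: Remaining = 10 - 3 = 7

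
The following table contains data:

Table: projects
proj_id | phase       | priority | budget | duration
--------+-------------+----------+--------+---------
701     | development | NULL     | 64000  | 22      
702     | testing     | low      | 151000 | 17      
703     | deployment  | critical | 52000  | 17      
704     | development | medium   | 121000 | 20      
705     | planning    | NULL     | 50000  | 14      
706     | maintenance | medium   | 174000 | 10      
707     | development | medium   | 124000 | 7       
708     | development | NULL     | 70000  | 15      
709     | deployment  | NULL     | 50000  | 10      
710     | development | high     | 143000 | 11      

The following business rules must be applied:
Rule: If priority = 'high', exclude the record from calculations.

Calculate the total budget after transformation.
856000

Step 1: Identify records where priority = 'high'
Step 2: The excluded records sum to 143000
Step 3: Original total budget = 999000
Step 4: Remaining total = 999000 - 143000 = 856000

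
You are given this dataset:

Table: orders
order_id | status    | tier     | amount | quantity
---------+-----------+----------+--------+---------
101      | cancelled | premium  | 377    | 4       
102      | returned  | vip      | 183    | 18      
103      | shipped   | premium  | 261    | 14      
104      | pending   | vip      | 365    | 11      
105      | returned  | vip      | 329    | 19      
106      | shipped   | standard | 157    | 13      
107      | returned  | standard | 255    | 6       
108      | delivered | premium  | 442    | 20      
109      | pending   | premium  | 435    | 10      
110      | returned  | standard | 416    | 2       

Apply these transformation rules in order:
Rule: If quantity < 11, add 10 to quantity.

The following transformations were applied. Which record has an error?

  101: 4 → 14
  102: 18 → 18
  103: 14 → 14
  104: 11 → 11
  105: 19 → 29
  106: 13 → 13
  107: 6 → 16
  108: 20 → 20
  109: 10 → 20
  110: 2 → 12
Record 105 has an error. The correct transformed value should be 19, not 29.

Step 1: Check each record against the rule
Step 2: Record 105 has quantity = 19
Step 3: Since 19 >= 11, the bonus should not have been applied
Step 4: Correct value = 19, but claimed value = 29
Conclusion: Record 105 has the error.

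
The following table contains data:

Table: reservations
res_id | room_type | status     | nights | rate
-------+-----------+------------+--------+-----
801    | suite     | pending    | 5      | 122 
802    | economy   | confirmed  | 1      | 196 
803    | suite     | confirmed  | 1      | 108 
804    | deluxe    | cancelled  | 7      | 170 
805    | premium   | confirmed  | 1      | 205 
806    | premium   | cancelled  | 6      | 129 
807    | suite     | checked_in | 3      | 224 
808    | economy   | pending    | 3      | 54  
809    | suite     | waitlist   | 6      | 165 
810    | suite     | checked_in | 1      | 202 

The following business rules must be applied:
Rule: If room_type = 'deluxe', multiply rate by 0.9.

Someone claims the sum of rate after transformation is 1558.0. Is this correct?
Yes, the result is correct.

Step 1: Calculate the correct sum after transformation
Step 2: Apply multiplier 0.9 to records where room_type = 'deluxe'
Step 3: Correct result = 1558.0
Step 4: Claimed result = 1558.0
Step 5: 1558.0 = 1558.0 ✓
Conclusion: The claimed result is correct.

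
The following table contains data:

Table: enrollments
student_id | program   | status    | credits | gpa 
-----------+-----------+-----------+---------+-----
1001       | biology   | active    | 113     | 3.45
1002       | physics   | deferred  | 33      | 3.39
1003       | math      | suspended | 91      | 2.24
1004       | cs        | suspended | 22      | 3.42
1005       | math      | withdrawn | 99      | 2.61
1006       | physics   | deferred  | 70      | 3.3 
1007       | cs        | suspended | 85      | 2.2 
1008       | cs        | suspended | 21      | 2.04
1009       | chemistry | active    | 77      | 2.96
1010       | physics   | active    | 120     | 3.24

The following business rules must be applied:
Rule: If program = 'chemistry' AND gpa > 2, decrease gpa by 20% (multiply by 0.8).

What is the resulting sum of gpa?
28.26

Step 1: Find records where program = 'chemistry' AND gpa > 2
Step 2: 1 records match, summing to 2.96
Step 3: After multiplier: 2.96 × 0.8 = 2.37
Step 4: Unaffected records sum: 25.89
Step 5: Final sum = 2.37 + 25.89 = 28.26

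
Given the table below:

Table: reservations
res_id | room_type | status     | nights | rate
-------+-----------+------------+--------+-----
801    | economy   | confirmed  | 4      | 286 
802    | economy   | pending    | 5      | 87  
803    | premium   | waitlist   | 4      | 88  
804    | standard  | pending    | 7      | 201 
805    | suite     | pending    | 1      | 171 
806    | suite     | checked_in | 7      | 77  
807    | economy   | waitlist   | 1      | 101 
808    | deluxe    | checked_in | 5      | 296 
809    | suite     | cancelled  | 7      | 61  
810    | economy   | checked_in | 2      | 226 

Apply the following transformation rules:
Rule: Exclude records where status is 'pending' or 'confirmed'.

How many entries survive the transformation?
6

Step 1: Count records to exclude
  - 3 (pending) + 1 (confirmed) = 4 records
Step 2: Total records: 10
Step 3: Remaining = 10 - 4 = 6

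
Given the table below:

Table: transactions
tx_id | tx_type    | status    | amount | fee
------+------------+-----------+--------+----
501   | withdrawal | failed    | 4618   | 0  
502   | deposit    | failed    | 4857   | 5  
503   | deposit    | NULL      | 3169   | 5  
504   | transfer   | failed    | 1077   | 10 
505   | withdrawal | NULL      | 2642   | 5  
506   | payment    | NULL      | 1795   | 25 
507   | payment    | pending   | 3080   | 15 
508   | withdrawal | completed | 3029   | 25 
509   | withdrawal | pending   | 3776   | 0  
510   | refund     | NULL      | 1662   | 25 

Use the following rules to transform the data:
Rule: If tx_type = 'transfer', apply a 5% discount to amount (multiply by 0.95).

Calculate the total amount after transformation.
29651.15

Step 1: Records with tx_type = 'transfer' have total amount = 1077
Step 2: Apply multiplier: 1077 × 0.95 = 1023.15
Step 3: Other records total: 28628
Step 4: Final sum = 1023.15 + 28628 = 29651.15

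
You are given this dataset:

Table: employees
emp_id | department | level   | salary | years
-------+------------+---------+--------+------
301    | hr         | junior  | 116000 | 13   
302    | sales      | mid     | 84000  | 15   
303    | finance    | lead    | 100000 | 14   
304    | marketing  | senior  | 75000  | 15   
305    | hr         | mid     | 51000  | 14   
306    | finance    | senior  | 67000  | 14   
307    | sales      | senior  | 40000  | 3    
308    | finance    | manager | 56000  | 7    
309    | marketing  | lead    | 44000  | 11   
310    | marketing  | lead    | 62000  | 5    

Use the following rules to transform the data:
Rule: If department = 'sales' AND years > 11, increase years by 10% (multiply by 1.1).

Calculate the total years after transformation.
112.5

Step 1: Find records where department = 'sales' AND years > 11
Step 2: 1 records match, summing to 15
Step 3: After multiplier: 15 × 1.1 = 16.5
Step 4: Unaffected records sum: 96
Step 5: Final sum = 16.5 + 96 = 112.5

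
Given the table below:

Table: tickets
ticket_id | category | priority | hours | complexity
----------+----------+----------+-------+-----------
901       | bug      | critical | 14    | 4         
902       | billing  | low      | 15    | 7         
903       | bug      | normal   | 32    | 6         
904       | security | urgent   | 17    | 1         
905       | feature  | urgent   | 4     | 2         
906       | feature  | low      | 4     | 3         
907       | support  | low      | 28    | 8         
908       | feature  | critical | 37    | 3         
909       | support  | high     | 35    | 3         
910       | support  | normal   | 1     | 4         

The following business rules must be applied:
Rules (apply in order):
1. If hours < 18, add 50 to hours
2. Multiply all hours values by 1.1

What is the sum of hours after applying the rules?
535.7

Step 1: Apply Rule 1 - Add 50 to records with hours < 18
  - 6 records affected: 55 + (6 × 50) = 355
  - Unaffected records: 132
  - Sum after Rule 1: 487
Step 2: Apply Rule 2 - Multiply all by 1.1
  - 487 × 1.1 = 535.7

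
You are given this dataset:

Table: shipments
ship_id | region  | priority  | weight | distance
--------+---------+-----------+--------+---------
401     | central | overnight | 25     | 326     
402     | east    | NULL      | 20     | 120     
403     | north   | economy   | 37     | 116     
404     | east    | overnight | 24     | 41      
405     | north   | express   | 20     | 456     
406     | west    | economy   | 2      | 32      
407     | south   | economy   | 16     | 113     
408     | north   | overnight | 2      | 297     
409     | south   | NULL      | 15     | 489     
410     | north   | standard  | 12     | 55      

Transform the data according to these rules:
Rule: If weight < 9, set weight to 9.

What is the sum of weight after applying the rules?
187

Step 1: 2 records have weight < 9
Step 2: These records originally summed to 4
Step 3: After setting to minimum: 2 × 9 = 18
Step 4: Unaffected records sum: 169
Step 5: Final sum = 18 + 169 = 187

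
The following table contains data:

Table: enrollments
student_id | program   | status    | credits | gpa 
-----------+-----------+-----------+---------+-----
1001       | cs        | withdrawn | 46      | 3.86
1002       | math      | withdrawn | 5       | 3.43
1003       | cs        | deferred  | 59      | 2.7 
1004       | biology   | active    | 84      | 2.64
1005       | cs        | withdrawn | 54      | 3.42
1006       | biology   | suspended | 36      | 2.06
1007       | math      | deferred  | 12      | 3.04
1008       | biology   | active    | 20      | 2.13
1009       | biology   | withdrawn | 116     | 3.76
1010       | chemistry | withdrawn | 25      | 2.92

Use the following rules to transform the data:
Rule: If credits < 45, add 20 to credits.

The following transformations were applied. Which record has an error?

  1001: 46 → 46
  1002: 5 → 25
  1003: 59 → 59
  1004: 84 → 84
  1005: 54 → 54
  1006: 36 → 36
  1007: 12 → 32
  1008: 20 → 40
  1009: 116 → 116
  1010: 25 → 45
Record 1006 has an error. The correct transformed value should be 56, not 36.

Step 1: Check each record against the rule
Step 2: Record 1006 has credits = 36
Step 3: Since 36 < 45, the bonus should have been applied
Step 4: Correct value = 56, but claimed value = 36
Conclusion: Record 1006 has the error.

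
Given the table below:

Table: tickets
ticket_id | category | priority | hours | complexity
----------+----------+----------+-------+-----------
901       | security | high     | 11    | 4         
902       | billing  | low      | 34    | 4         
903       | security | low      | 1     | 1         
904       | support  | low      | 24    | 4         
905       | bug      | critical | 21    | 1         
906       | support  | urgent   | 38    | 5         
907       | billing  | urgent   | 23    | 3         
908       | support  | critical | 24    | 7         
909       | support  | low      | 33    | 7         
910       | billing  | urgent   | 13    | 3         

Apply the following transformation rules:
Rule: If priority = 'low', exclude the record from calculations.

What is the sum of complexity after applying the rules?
23

Step 1: Identify records where priority = 'low'
Step 2: The excluded records sum to 16
Step 3: Original total complexity = 39
Step 4: Remaining total = 39 - 16 = 23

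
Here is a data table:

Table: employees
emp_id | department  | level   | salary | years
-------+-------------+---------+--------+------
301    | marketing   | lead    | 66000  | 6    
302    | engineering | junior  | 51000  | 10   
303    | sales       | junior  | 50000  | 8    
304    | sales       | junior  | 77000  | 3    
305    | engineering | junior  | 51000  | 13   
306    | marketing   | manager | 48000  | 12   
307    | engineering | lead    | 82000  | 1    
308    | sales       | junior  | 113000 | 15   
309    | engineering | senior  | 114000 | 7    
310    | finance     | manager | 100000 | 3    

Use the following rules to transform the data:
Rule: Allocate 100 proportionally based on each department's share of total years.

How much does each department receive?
engineering: 39.74, finance: 3.85, marketing: 23.08, sales: 33.33

Step 1: Calculate total years = 78
Step 2: Calculate each department's proportion:
  engineering: 31/78 = 39.74% → 39.74
  finance: 3/78 = 3.85% → 3.85
  marketing: 18/78 = 23.08% → 23.08
  sales: 26/78 = 33.33% → 33.33
Step 3: Verify: sum of allocations ≈ 100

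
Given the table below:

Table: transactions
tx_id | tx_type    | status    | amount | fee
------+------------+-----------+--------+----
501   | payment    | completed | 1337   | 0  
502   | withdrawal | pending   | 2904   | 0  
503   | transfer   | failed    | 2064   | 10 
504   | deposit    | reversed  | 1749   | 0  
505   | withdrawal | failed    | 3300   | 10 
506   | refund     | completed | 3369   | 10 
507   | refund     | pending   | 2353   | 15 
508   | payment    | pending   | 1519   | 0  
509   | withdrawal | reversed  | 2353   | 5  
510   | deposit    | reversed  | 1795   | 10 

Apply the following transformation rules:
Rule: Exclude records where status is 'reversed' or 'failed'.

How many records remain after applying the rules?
5

Step 1: Count records to exclude
  - 3 (reversed) + 2 (failed) = 5 records
Step 2: Total records: 10
Step 3: Remaining = 10 - 5 = 5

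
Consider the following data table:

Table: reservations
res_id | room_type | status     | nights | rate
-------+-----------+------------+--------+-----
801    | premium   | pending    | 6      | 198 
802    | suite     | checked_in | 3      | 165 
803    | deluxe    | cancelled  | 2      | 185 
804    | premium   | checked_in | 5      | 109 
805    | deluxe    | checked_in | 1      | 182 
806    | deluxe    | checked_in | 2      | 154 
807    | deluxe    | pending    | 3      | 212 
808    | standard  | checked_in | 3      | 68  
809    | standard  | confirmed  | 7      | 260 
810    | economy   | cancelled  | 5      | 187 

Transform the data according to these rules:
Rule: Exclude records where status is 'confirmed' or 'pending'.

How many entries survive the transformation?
7

Step 1: Count records to exclude
  - 1 (confirmed) + 2 (pending) = 3 records
Step 2: Total records: 10
Step 3: Remaining = 10 - 3 = 7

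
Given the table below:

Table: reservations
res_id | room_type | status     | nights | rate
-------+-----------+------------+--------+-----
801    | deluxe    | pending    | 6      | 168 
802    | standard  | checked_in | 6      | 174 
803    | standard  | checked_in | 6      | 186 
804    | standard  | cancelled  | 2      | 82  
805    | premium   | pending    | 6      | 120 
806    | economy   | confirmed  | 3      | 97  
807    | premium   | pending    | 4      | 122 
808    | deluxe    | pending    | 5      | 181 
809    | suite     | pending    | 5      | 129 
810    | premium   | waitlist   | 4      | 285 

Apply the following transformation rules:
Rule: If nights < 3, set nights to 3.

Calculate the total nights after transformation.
48

Step 1: 1 records have nights < 3
Step 2: These records originally summed to 2
Step 3: After setting to minimum: 1 × 3 = 3
Step 4: Unaffected records sum: 45
Step 5: Final sum = 3 + 45 = 48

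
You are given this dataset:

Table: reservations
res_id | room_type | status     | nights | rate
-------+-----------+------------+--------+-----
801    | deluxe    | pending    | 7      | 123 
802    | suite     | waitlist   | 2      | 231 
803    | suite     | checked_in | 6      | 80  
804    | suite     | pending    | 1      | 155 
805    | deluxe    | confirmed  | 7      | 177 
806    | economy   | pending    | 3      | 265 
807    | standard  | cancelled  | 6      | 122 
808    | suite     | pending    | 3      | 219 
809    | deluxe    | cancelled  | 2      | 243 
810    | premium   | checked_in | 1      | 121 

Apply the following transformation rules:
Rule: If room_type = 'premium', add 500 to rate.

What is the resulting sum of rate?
2236

Step 1: Count records where room_type = 'premium': 1
Step 2: Total bonus added: 1 × 500 = 500
Step 3: Original sum of rate: 1736
Step 4: Final sum = 1736 + 500 = 2236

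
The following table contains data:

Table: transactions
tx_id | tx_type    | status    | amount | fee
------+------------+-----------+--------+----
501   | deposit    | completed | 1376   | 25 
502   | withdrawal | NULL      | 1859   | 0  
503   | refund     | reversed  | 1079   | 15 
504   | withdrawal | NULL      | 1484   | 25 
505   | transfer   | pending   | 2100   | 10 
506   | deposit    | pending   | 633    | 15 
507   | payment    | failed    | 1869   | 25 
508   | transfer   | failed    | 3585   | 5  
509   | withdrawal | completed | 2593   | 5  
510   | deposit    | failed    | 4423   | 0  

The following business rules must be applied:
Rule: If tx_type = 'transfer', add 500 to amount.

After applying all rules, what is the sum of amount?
22001

Step 1: Count records where tx_type = 'transfer': 2
Step 2: Total bonus added: 2 × 500 = 1000
Step 3: Original sum of amount: 21001
Step 4: Final sum = 21001 + 1000 = 22001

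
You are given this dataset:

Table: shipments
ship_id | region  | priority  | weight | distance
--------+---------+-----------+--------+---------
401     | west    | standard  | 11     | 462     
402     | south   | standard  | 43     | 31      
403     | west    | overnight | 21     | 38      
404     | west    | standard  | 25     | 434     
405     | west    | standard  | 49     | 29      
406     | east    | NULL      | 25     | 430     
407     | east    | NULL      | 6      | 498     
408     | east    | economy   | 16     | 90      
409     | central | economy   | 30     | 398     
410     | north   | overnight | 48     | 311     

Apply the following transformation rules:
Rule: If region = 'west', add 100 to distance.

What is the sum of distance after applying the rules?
3121

Step 1: Count records where region = 'west': 4
Step 2: Total bonus added: 4 × 100 = 400
Step 3: Original sum of distance: 2721
Step 4: Final sum = 2721 + 400 = 3121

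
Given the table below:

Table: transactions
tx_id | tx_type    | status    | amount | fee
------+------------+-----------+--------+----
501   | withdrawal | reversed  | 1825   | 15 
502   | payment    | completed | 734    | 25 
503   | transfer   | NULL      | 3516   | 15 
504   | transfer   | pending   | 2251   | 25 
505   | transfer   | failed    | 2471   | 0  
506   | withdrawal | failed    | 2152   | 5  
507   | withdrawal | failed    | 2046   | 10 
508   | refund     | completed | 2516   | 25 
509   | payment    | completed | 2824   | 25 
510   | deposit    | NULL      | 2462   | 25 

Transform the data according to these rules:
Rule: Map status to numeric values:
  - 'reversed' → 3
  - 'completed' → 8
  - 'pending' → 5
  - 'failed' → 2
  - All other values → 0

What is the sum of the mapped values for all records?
38

Step 1: Apply mapping to each record
Step 2: Count by status:
  'reversed': 1 records × 3 = 3
  'completed': 3 records × 8 = 24
  'pending': 1 records × 5 = 5
  'failed': 3 records × 2 = 6
Step 3: Sum all mapped values = 38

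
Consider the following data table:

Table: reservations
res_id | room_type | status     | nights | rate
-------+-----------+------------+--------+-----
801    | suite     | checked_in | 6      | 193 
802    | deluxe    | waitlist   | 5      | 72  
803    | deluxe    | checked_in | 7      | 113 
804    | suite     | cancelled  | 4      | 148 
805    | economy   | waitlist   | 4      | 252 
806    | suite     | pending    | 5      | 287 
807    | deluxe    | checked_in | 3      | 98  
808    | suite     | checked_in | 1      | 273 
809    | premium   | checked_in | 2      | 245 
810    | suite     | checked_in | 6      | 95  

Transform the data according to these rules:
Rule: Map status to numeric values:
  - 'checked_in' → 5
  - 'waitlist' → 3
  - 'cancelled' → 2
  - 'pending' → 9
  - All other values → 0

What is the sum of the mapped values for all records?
47

Step 1: Apply mapping to each record
Step 2: Count by status:
  'checked_in': 6 records × 5 = 30
  'waitlist': 2 records × 3 = 6
  'cancelled': 1 records × 2 = 2
  'pending': 1 records × 9 = 9
Step 3: Sum all mapped values = 47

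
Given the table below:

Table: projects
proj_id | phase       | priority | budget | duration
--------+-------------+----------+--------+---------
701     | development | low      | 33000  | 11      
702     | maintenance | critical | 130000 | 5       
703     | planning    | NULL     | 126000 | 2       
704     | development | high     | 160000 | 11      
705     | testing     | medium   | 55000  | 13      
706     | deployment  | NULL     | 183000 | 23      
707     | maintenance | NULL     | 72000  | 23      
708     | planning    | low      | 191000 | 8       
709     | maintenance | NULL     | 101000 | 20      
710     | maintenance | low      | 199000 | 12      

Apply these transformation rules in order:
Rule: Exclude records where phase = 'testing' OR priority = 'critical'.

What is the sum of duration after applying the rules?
110

Step 1: Find records where phase = 'testing' OR priority = 'critical'
Step 2: 2 records match, summing to 18
Step 3: Original sum: 128
Step 4: Remaining sum = 128 - 18 = 110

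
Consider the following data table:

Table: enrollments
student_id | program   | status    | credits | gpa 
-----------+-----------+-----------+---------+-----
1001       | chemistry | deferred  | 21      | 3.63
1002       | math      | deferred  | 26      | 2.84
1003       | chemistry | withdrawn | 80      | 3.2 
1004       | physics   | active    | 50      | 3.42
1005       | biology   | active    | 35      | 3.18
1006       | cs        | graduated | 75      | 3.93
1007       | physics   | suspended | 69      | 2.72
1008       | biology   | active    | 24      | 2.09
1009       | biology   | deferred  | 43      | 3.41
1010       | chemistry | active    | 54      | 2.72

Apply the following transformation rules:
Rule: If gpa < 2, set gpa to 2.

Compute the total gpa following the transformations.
31.14

Step 1: 0 records have gpa < 2
Step 2: These records originally summed to 0
Step 3: After setting to minimum: 0 × 2 = 0
Step 4: Unaffected records sum: 31.14
Step 5: Final sum = 0 + 31.14 = 31.14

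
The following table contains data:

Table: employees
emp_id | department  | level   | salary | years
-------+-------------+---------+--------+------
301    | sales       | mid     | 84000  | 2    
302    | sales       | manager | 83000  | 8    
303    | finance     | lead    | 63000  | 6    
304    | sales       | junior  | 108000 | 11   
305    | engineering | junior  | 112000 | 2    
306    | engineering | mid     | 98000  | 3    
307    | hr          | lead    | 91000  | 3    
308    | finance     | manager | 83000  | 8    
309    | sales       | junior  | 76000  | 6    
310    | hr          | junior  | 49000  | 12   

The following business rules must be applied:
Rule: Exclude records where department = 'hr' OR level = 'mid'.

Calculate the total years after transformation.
41

Step 1: Find records where department = 'hr' OR level = 'mid'
Step 2: 4 records match, summing to 20
Step 3: Original sum: 61
Step 4: Remaining sum = 61 - 20 = 41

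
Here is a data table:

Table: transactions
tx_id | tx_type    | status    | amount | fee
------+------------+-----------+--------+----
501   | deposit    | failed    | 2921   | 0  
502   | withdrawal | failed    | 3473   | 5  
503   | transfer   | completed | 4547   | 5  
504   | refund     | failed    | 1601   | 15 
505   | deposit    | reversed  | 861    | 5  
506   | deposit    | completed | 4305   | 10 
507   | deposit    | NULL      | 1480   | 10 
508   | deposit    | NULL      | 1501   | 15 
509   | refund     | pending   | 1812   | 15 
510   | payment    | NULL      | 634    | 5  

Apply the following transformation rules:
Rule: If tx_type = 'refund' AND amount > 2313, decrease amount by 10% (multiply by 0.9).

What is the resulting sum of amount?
23135

Step 1: Find records where tx_type = 'refund' AND amount > 2313
Step 2: 0 records match, summing to 0
Step 3: After multiplier: 0 × 0.9 = 0.0
Step 4: Unaffected records sum: 23135
Step 5: Final sum = 0.0 + 23135 = 23135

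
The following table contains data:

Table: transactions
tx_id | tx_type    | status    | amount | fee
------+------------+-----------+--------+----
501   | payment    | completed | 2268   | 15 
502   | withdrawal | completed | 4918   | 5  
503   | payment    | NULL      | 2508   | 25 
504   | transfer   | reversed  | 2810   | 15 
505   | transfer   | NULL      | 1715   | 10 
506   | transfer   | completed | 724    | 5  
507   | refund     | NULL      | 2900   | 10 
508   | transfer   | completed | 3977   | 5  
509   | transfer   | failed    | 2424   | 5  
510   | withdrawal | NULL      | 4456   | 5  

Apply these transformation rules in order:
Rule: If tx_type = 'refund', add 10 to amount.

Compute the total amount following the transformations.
28710

Step 1: Count records where tx_type = 'refund': 1
Step 2: Total bonus added: 1 × 10 = 10
Step 3: Original sum of amount: 28700
Step 4: Final sum = 28700 + 10 = 28710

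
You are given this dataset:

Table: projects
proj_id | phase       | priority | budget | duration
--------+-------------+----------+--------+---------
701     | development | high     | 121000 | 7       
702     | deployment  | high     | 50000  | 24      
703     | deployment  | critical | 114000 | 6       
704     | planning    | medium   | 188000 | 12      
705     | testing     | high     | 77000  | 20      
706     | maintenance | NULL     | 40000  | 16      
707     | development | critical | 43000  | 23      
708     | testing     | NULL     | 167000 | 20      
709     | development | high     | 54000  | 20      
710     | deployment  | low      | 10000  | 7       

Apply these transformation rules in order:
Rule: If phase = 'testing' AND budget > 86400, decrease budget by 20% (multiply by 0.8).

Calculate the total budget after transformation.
830600.0

Step 1: Find records where phase = 'testing' AND budget > 86400
Step 2: 1 records match, summing to 167000
Step 3: After multiplier: 167000 × 0.8 = 133600.0
Step 4: Unaffected records sum: 697000
Step 5: Final sum = 133600.0 + 697000 = 830600.0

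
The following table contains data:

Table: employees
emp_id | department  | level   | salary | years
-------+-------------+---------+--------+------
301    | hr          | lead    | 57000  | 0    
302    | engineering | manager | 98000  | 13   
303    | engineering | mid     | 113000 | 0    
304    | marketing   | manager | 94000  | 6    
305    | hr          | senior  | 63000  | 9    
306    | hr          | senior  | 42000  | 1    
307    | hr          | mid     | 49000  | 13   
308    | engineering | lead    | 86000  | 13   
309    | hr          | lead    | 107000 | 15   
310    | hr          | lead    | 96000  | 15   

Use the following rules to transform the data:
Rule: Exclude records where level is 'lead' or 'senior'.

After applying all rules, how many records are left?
4

Step 1: Count records to exclude
  - 4 (lead) + 2 (senior) = 6 records
Step 2: Total records: 10
Step 3: Remaining = 10 - 6 = 4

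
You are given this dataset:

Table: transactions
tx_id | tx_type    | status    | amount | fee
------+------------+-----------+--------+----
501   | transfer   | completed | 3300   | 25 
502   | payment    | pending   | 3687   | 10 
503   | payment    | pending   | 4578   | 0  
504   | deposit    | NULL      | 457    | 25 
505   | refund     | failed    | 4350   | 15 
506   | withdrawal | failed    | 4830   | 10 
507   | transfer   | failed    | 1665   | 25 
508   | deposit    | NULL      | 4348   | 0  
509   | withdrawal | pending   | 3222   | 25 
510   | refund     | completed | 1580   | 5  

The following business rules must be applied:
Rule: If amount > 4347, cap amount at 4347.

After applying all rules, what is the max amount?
4347

Step 1: Original maximum amount = 4830
Step 2: Apply cap at 4347
Step 3: 4 records had amount > 4347 and were capped
Step 4: Maximum after transformation = 4347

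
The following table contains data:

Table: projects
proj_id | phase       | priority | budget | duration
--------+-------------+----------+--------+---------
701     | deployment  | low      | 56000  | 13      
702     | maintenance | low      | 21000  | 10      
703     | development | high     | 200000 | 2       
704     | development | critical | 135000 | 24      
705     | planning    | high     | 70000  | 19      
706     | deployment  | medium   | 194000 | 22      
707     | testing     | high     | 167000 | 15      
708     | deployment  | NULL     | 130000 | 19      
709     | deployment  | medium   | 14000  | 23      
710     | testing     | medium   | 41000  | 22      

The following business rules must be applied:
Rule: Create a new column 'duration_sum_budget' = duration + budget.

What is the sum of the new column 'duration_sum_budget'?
1028169

Step 1: For each record, compute duration + budget
Example calculations:
  13 + 56000 = 56013
  10 + 21000 = 21010
  2 + 200000 = 200002
  ...
Step 2: Sum all derived values
Step 3: Total = 1028169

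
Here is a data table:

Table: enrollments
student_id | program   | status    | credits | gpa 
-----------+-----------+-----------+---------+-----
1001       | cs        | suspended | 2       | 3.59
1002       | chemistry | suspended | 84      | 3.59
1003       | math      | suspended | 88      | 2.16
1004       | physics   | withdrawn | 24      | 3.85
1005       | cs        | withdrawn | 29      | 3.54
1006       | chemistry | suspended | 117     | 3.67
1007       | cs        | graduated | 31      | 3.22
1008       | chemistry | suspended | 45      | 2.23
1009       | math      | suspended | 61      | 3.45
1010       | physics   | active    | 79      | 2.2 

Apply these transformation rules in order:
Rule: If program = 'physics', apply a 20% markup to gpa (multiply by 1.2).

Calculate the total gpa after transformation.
32.71

Step 1: Records with program = 'physics' have total gpa = 6.05
Step 2: Apply multiplier: 6.05 × 1.2 = 7.26
Step 3: Other records total: 25.45
Step 4: Final sum = 7.26 + 25.45 = 32.71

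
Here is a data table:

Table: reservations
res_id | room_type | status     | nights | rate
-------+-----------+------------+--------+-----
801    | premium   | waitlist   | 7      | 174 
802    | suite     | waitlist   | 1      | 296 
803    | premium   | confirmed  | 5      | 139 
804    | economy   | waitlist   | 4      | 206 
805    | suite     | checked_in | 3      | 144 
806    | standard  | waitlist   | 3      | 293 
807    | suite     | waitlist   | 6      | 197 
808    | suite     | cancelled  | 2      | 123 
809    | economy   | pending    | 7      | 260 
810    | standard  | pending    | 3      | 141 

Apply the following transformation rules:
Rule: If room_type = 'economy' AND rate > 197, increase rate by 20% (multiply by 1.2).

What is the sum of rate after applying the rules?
2066.2

Step 1: Find records where room_type = 'economy' AND rate > 197
Step 2: 2 records match, summing to 466
Step 3: After multiplier: 466 × 1.2 = 559.2
Step 4: Unaffected records sum: 1507
Step 5: Final sum = 559.2 + 1507 = 2066.2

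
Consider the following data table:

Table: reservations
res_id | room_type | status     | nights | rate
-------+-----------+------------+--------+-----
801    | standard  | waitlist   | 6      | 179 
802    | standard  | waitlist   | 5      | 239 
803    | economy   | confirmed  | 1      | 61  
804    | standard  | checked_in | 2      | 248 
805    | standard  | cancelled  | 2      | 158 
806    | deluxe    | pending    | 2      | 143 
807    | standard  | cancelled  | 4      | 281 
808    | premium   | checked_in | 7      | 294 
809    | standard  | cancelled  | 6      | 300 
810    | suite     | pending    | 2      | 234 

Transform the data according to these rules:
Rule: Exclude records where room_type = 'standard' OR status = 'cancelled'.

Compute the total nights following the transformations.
12

Step 1: Find records where room_type = 'standard' OR status = 'cancelled'
Step 2: 6 records match, summing to 25
Step 3: Original sum: 37
Step 4: Remaining sum = 37 - 25 = 12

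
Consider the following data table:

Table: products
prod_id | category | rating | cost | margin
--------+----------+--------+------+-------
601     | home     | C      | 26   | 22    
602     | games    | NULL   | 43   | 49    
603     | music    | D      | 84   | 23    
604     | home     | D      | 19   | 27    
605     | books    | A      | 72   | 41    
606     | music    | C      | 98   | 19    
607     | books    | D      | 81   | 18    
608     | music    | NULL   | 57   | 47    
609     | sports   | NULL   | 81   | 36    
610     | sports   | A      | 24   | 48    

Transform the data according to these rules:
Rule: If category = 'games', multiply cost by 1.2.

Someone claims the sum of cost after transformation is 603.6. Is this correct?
No, the correct result is 593.6.

Step 1: Calculate the correct sum after transformation
Step 2: Apply multiplier 1.2 to records where category = 'games'
Step 3: Correct result = 593.6
Step 4: Claimed result = 603.6
Step 5: 593.6 ≠ 603.6
Conclusion: The claimed result is incorrect. The correct answer is 593.6.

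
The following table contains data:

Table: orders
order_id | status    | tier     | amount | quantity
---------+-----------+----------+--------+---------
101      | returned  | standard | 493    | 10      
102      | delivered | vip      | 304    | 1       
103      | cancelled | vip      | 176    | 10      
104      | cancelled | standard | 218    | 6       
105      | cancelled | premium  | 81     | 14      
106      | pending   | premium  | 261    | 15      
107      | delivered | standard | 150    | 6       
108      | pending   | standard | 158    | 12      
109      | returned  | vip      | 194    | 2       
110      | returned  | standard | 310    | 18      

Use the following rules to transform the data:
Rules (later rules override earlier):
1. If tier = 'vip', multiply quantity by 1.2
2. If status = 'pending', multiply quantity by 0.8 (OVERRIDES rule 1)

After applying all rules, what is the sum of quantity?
91.2

Step 1: Rule 2 takes priority for records with status = 'pending'
  - 2 records: 27 × 0.8 = 21.6
Step 2: Rule 1 applies to remaining records with tier = 'vip'
  - 3 records: 13 × 1.2 = 15.6
Step 3: Other records unchanged: 54
Step 4: Final sum = 21.6 + 15.6 + 54 = 91.2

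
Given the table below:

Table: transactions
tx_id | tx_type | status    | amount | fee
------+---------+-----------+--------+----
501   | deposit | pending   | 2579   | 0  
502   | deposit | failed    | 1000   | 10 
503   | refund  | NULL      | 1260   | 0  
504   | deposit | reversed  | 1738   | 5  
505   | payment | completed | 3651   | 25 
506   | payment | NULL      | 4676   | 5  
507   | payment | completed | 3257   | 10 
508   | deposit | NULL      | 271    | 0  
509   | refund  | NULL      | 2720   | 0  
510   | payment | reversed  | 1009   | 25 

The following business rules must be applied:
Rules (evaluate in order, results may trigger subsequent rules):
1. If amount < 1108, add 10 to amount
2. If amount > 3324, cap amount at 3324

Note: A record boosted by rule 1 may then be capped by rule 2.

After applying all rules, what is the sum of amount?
20512

Step 1: Apply rule 1 to records with amount < 1108
  - 3 records get bonus of 10
  - Of these, 0 records then exceed 3324 and get capped
Step 2: Apply rule 2 to records with amount > 3324
  - 2 records (original) are capped
Step 3: Calculate final sum = 20512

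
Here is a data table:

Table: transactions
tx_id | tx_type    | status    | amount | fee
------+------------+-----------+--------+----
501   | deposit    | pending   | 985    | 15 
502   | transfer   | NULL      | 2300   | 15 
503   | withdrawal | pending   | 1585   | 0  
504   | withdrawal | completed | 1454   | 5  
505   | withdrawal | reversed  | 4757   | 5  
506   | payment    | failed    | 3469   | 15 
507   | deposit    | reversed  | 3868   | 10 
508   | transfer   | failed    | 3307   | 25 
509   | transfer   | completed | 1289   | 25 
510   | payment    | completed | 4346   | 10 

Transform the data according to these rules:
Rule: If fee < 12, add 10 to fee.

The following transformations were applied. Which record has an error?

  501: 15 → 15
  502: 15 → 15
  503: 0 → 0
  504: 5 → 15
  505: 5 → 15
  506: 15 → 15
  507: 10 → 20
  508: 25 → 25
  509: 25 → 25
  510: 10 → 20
Record 503 has an error. The correct transformed value should be 10, not 0.

Step 1: Check each record against the rule
Step 2: Record 503 has fee = 0
Step 3: Since 0 < 12, the bonus should have been applied
Step 4: Correct value = 10, but claimed value = 0
Conclusion: Record 503 has the error.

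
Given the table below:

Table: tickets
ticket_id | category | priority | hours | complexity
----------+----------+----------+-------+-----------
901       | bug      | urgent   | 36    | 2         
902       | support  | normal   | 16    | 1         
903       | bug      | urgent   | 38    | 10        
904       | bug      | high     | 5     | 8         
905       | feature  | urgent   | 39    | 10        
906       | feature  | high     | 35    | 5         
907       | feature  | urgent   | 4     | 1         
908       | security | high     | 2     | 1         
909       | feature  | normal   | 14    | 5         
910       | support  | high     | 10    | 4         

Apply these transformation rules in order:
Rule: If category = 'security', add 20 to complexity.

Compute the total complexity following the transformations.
67

Step 1: Count records where category = 'security': 1
Step 2: Total bonus added: 1 × 20 = 20
Step 3: Original sum of complexity: 47
Step 4: Final sum = 47 + 20 = 67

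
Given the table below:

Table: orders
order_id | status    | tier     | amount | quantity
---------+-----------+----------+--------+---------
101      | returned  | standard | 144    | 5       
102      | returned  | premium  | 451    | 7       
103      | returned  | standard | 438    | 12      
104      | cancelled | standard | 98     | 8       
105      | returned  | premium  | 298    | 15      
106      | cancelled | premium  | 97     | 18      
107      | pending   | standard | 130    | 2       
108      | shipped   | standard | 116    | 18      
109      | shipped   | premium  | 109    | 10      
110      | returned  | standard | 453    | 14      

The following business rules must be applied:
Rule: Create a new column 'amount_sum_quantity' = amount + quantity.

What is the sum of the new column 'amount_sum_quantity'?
2443

Step 1: For each record, compute amount + quantity
Example calculations:
  144 + 5 = 149
  451 + 7 = 458
  438 + 12 = 450
  ...
Step 2: Sum all derived values
Step 3: Total = 2443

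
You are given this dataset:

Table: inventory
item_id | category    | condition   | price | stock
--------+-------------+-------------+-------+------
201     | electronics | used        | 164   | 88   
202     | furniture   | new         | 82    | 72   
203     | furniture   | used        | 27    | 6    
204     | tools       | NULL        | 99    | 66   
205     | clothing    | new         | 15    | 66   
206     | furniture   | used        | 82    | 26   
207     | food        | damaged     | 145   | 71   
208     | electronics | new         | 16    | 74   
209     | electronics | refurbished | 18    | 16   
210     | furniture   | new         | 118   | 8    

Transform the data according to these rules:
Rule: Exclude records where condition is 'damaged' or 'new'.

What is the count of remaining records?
5

Step 1: Count records to exclude
  - 1 (damaged) + 4 (new) = 5 records
Step 2: Total records: 10
Step 3: Remaining = 10 - 5 = 5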